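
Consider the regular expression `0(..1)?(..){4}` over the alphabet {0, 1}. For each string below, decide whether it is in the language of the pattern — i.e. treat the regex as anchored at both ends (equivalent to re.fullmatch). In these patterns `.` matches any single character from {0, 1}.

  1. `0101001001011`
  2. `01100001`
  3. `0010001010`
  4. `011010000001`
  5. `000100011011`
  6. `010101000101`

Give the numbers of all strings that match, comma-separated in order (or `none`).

5, 6

1 → no match
2 → no match
3 → no match
4 → no match
5 → match
6 → match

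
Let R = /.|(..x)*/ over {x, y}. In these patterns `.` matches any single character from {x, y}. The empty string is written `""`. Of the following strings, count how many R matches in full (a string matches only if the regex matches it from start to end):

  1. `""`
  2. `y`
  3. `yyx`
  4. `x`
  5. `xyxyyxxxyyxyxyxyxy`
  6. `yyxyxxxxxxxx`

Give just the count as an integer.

1. `""` → match
2. `y` → match
3. `yyx` → match
4. `x` → match
5 → no match
6. `yyxyxxxxxxxx` → match
Total matched: 5

5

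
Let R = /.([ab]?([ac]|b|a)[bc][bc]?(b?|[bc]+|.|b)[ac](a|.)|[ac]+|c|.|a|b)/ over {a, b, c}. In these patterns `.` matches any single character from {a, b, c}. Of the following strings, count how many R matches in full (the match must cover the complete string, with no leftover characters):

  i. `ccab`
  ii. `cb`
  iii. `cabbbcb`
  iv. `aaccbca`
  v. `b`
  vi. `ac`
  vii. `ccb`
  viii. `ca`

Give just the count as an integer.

5

i → no match
ii → match
iii → match
iv → match
v → no match
vi → match
vii → no match
viii → match
Total matched: 5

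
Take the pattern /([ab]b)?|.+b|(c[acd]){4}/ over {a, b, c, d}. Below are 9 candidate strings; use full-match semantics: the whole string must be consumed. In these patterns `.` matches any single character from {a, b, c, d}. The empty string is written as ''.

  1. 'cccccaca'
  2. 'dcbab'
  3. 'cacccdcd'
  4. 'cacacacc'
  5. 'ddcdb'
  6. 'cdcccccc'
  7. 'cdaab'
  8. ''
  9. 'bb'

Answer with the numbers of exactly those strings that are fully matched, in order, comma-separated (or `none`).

1 → match
2 → match
3 → match
4 → match
5 → match
6 → match
7 → match
8 → match
9 → match

1, 2, 3, 4, 5, 6, 7, 8, 9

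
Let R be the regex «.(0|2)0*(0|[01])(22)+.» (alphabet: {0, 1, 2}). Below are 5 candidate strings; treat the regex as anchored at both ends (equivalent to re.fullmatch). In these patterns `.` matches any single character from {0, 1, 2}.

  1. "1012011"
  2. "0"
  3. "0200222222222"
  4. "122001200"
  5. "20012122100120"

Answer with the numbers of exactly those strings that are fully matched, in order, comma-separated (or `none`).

3

1. "1012011" → no match
2. "0" → no match
3 → match
4. "122001200" → no match
5 → no match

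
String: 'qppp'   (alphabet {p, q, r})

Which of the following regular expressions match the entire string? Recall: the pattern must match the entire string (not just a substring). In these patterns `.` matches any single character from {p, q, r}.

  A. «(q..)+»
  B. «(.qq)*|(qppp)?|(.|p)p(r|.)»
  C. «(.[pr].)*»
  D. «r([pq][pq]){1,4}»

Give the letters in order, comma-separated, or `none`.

A → no match
B → match
C → no match
D → no match — must start with 'r'

B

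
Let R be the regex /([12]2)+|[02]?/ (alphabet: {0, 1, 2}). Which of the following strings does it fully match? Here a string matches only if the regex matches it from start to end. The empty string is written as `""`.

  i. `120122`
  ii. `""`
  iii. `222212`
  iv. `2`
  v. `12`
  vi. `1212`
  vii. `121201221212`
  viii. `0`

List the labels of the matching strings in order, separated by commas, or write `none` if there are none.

i → no match
ii → match
iii → match
iv → match
v → match
vi → match
vii → no match
viii → match

ii, iii, iv, v, vi, viii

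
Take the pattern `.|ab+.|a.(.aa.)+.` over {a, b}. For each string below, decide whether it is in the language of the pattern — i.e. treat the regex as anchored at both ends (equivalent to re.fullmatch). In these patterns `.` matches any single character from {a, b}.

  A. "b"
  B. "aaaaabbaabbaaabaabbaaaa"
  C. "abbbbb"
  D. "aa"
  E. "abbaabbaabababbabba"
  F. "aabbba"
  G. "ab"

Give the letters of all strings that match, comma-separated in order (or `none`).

A, B, C

A → match
B → match
C → match
D → no match
E → no match
F → no match
G → no match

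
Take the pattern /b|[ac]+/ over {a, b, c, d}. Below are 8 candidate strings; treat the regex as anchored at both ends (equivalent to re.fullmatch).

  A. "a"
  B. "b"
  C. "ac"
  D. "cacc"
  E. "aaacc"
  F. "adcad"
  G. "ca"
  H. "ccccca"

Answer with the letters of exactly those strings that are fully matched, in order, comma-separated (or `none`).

A, B, C, D, E, G, H

A → match
B → match
C → match
D → match
E → match
F → no match
G → match
H → match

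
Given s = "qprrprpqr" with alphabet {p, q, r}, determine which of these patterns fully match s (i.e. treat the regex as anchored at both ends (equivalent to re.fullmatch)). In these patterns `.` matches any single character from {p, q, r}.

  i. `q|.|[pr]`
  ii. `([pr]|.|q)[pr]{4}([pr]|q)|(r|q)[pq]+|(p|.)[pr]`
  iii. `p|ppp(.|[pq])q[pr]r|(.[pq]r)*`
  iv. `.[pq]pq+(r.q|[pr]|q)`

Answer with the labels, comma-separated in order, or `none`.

iii

i → no match
ii → no match
iii → match
iv → no match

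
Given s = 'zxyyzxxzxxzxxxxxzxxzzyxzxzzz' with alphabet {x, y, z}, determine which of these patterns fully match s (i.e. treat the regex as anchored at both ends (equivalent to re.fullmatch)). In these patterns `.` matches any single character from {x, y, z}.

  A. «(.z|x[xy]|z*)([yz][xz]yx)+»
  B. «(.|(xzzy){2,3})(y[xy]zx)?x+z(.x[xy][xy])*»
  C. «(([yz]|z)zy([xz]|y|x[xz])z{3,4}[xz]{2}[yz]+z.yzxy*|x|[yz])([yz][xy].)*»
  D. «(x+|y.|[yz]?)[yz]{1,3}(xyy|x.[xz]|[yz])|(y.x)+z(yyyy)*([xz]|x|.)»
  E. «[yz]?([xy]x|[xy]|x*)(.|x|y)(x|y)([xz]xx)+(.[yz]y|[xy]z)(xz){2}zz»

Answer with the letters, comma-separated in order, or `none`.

E

A → no match — must end with 'yx'
B → no match
C → no match
D → no match
E → match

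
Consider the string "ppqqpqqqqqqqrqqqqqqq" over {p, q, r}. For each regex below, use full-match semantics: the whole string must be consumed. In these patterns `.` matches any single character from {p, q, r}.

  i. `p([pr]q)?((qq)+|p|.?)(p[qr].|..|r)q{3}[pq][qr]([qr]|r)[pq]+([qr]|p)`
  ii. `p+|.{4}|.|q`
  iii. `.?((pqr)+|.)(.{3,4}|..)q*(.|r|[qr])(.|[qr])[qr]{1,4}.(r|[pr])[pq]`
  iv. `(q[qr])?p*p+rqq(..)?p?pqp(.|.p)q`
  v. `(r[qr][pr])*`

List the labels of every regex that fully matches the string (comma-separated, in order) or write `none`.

i

i → match
ii → no match
iii → no match
iv → no match
v → no match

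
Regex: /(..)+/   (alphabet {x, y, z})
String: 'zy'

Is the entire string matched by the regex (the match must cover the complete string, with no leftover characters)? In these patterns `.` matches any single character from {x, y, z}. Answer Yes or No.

Yes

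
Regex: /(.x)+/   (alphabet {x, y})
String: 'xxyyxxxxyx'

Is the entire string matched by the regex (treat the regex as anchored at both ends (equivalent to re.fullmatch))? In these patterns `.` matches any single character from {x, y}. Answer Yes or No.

No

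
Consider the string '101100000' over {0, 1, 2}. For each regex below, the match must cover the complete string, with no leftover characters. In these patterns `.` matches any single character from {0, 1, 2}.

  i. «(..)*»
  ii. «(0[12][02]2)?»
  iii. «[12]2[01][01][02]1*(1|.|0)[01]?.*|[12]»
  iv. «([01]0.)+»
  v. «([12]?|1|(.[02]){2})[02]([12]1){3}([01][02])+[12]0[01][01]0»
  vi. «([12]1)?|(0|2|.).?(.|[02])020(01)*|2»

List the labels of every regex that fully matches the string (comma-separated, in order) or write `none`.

i → no match
ii → no match
iii → no match
iv → match
v → no match
vi → no match

iv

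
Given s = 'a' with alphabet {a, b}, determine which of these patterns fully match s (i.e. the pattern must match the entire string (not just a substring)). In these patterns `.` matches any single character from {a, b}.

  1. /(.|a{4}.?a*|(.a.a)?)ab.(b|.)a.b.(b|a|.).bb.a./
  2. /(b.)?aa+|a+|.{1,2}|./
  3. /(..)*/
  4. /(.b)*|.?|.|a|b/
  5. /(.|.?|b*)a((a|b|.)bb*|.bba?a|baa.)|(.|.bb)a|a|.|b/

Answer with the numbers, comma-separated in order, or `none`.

1 → no match
2 → match
3 → no match
4 → match
5 → match

2, 4, 5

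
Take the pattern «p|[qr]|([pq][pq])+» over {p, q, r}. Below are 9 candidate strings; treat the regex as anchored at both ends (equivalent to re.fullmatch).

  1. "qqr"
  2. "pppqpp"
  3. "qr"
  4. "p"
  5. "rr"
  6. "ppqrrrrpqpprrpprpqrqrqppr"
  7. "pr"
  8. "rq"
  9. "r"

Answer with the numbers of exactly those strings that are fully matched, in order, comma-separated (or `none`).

2, 4, 9

1. "qqr" → no match
2. "pppqpp" → match
3. "qr" → no match
4. "p" → match
5. "rr" → no match
6 → no match
7. "pr" → no match
8. "rq" → no match
9. "r" → match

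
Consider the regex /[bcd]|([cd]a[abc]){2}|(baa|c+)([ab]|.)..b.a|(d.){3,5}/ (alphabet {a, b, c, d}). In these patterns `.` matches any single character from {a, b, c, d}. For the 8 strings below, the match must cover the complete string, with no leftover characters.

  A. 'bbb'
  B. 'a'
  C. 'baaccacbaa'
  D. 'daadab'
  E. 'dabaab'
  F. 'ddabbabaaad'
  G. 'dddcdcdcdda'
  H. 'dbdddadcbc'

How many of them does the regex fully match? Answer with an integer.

A. 'bbb' → no match
B. 'a' → no match
C. 'baaccacbaa' → no match
D. 'daadab' → match
E. 'dabaab' → no match
F. 'ddabbabaaad' → no match
G. 'dddcdcdcdda' → no match
H. 'dbdddadcbc' → no match
Total matched: 1

1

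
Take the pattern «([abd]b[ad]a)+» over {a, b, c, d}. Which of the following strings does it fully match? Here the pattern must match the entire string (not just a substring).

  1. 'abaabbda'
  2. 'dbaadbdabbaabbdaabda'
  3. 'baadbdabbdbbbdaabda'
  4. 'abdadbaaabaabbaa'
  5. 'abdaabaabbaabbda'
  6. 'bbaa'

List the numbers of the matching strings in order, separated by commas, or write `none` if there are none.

1 → match
2 → match
3 → no match
4 → match
5 → match
6 → match

1, 2, 4, 5, 6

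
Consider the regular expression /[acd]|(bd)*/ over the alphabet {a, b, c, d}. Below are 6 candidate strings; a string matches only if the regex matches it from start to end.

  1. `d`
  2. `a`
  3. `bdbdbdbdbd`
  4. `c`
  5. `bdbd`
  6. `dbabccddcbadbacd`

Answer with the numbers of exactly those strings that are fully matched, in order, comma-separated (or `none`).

1, 2, 3, 4, 5

1 → match
2 → match
3 → match
4 → match
5 → match
6 → no match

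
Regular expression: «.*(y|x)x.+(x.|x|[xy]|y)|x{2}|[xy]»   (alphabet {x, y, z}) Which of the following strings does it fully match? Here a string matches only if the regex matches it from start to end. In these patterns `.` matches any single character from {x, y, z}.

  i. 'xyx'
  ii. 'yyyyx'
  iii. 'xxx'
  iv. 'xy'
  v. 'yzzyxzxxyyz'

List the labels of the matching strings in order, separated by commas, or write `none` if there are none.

i → no match
ii → no match
iii → no match
iv → no match
v → no match

none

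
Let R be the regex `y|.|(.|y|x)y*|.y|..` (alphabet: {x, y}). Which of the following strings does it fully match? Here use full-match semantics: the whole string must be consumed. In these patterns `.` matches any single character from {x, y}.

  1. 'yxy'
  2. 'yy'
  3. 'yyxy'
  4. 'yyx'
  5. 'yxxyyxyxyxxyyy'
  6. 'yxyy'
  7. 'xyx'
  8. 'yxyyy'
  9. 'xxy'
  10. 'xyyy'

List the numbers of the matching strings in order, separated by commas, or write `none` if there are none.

1 → no match
2 → match
3 → no match
4 → no match
5 → no match
6 → no match
7 → no match
8 → no match
9 → no match
10 → match

2, 10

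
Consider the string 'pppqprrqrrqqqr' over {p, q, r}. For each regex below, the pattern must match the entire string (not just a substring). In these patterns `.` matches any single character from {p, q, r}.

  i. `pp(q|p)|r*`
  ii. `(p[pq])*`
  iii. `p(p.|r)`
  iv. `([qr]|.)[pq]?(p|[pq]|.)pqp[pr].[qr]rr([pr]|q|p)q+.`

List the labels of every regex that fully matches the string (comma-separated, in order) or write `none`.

iv

i → no match
ii → no match
iii → no match
iv → match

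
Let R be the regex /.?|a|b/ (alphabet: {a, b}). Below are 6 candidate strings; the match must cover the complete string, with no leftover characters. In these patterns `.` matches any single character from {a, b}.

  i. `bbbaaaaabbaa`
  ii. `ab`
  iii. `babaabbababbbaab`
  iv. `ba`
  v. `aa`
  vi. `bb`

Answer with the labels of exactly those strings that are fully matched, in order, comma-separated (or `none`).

none

i. `bbbaaaaabbaa` → no match
ii. `ab` → no match
iii → no match
iv. `ba` → no match
v. `aa` → no match
vi. `bb` → no match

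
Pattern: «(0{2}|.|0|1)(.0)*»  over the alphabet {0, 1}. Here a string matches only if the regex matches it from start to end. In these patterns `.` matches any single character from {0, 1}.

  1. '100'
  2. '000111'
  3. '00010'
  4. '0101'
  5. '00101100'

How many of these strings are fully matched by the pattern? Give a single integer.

2

1 → match
2 → no match
3 → match
4 → no match
5 → no match
Total matched: 2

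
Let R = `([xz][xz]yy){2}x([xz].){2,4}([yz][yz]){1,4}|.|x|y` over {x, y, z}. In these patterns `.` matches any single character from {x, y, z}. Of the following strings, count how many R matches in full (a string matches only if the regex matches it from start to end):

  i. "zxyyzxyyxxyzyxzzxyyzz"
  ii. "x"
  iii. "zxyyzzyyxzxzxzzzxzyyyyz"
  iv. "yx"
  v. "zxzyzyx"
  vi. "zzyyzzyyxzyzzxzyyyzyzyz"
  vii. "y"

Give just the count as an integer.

i → match
ii → match
iii → match
iv → no match
v → no match
vi → match
vii → match
Total matched: 5

5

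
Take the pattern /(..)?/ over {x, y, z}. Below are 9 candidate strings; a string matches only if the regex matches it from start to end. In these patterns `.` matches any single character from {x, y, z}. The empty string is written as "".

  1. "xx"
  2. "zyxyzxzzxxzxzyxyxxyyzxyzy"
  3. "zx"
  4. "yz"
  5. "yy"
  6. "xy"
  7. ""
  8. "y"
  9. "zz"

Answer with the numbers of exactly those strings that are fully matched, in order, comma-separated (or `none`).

1, 3, 4, 5, 6, 7, 9

1 → match
2 → no match
3 → match
4 → match
5 → match
6 → match
7 → match
8 → no match
9 → match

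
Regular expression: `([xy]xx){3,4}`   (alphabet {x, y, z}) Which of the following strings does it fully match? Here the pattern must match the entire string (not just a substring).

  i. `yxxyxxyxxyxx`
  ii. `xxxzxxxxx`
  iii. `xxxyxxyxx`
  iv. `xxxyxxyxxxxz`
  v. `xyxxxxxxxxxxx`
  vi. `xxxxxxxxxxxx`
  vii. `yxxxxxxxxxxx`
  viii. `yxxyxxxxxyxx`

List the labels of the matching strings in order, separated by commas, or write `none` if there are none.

i → match
ii → no match
iii → match
iv → no match — must end with `xx`
v → no match
vi → match
vii → match
viii → match

i, iii, vi, vii, viii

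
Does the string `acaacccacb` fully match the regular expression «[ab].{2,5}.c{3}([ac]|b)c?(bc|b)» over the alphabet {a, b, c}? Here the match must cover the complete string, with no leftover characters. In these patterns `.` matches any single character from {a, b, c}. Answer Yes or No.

Yes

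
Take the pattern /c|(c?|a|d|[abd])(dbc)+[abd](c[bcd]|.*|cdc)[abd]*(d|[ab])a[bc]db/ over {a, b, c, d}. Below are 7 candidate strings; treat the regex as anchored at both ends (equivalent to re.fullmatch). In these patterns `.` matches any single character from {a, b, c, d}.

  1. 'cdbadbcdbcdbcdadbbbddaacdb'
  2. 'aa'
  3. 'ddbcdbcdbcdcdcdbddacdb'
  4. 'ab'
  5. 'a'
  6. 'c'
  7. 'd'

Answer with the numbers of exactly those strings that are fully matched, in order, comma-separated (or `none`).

3, 6

1 → no match
2 → no match
3 → match
4 → no match
5 → no match
6 → match
7 → no match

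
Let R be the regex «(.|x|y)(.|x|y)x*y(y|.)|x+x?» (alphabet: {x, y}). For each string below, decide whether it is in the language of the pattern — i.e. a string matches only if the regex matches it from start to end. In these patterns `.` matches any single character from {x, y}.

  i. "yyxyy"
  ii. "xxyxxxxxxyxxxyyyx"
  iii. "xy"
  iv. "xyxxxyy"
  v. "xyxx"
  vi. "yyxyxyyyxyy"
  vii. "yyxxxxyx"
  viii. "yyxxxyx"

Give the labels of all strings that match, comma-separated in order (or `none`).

i, iv, vii, viii

i → match
ii → no match
iii → no match
iv → match
v → no match
vi → no match
vii → match
viii → match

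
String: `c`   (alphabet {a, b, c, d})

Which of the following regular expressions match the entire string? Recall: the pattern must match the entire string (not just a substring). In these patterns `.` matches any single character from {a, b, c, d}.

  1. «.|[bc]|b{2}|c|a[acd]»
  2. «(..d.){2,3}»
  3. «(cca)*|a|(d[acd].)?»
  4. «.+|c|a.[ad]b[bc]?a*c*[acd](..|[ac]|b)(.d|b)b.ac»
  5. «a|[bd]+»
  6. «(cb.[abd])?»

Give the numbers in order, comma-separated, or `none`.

1, 4

1 → match
2 → no match
3 → no match
4 → match
5 → no match
6 → no match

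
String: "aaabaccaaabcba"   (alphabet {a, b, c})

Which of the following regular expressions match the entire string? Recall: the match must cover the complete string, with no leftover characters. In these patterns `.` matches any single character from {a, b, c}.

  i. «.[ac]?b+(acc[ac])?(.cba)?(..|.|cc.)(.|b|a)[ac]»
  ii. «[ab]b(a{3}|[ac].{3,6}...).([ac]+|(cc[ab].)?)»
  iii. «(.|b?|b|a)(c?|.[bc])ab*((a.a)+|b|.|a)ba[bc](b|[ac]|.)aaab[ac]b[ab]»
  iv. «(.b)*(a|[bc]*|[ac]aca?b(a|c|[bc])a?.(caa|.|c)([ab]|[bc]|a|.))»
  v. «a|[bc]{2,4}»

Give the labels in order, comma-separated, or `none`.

i → no match
ii → no match
iii → match
iv → no match
v → no match

iii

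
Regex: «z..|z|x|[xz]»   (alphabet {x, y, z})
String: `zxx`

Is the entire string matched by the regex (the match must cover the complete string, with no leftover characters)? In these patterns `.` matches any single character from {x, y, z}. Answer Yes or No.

Yes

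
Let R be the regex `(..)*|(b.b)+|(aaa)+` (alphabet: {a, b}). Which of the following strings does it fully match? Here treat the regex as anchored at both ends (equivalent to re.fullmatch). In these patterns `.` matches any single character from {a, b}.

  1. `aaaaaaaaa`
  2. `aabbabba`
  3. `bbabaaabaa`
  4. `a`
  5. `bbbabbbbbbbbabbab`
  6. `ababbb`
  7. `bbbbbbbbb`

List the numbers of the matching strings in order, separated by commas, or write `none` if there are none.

1, 2, 3, 6, 7

1. `aaaaaaaaa` → match
2. `aabbabba` → match
3. `bbabaaabaa` → match
4. `a` → no match
5 → no match
6. `ababbb` → match
7. `bbbbbbbbb` → match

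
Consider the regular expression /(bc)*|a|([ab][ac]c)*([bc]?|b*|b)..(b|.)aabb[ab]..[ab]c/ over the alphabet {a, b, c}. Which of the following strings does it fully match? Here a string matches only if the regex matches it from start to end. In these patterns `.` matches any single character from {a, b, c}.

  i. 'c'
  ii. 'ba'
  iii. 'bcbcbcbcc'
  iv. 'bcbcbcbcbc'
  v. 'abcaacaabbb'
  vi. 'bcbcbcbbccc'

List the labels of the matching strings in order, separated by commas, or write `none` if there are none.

i → no match
ii → no match
iii → no match
iv → match
v → no match
vi → no match

iv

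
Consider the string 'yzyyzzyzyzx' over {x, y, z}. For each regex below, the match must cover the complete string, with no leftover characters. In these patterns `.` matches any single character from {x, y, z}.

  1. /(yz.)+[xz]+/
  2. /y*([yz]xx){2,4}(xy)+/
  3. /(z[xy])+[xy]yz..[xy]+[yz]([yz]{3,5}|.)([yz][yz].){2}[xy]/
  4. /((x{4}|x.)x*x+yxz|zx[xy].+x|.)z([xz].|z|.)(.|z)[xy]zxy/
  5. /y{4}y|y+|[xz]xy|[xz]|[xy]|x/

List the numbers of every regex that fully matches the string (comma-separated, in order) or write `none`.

1 → match
2 → no match — must end with 'xy'
3 → no match — must start with 'z'
4 → no match — must end with 'zxy'
5 → no match

1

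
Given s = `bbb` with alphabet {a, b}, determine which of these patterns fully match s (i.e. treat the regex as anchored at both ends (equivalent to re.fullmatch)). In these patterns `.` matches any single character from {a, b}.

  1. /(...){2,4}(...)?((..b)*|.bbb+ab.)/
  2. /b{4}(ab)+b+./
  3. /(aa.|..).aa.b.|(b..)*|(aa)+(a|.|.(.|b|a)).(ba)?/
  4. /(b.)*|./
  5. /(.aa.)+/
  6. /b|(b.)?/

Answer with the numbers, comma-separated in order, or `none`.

1 → no match
2 → no match
3 → match
4 → no match
5 → no match
6 → no match

3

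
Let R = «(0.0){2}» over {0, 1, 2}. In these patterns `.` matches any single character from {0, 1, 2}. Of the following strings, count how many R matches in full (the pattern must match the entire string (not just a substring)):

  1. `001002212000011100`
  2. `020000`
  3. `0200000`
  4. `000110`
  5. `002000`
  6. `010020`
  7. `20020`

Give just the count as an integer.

2

1 → no match
2. `020000` → match
3. `0200000` → no match
4. `000110` → no match
5. `002000` → no match
6. `010020` → match
7. `20020` → no match — must start with `0`
Total matched: 2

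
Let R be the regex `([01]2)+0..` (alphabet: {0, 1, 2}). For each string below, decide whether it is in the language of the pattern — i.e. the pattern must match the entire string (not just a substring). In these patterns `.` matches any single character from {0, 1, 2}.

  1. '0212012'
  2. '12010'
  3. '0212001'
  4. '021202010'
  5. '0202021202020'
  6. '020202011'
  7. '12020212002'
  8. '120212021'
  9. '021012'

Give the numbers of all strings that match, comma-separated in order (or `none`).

1, 2, 3, 4, 5, 6, 7, 8

1. '0212012' → match
2. '12010' → match
3. '0212001' → match
4. '021202010' → match
5 → match
6. '020202011' → match
7. '12020212002' → match
8. '120212021' → match
9. '021012' → no match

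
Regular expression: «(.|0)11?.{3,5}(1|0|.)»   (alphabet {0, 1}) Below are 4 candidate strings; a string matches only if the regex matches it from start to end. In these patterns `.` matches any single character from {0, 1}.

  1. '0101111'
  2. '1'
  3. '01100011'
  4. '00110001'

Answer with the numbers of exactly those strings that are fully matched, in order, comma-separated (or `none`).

1, 3

1 → match
2 → no match
3 → match
4 → no match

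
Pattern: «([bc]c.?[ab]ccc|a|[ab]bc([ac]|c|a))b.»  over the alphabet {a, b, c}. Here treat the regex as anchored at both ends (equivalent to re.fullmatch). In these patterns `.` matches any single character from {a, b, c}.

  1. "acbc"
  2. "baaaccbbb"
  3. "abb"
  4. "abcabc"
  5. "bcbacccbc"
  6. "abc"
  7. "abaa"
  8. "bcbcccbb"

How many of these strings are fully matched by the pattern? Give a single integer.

5

1. "acbc" → no match
2. "baaaccbbb" → no match
3. "abb" → match
4. "abcabc" → match
5. "bcbacccbc" → match
6. "abc" → match
7. "abaa" → no match
8. "bcbcccbb" → match
Total matched: 5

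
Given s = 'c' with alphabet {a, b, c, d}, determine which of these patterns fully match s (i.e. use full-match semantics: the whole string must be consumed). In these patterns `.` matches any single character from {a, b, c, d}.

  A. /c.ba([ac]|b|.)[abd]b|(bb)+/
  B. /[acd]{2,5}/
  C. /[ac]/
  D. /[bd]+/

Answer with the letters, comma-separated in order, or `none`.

A → no match
B → no match
C → match
D → no match

C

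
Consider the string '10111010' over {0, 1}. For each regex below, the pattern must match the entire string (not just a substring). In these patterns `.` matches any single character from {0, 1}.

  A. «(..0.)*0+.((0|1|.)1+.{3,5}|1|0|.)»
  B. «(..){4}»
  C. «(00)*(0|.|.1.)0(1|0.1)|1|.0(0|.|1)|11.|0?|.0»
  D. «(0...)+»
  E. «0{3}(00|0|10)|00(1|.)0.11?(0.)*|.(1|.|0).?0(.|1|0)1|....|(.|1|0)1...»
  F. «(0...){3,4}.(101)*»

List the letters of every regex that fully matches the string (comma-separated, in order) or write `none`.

B

A → no match
B → match
C → no match
D → no match — must start with '0'
E → no match
F → no match — must start with '0'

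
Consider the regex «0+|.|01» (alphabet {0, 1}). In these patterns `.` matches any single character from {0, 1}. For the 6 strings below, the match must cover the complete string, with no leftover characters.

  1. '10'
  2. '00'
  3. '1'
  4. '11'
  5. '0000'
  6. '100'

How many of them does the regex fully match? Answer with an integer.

1 → no match
2 → match
3 → match
4 → no match
5 → match
6 → no match
Total matched: 3

3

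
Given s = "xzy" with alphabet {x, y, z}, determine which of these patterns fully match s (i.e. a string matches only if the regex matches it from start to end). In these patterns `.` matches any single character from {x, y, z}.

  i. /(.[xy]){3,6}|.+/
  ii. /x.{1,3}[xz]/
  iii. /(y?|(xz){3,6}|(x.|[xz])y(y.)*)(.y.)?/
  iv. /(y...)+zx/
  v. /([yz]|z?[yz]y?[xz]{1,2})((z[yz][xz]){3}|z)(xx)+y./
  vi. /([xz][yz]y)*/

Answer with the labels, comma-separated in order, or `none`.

i → match
ii → no match
iii → match
iv → no match — must start with "y"
v → no match
vi → match

i, iii, vi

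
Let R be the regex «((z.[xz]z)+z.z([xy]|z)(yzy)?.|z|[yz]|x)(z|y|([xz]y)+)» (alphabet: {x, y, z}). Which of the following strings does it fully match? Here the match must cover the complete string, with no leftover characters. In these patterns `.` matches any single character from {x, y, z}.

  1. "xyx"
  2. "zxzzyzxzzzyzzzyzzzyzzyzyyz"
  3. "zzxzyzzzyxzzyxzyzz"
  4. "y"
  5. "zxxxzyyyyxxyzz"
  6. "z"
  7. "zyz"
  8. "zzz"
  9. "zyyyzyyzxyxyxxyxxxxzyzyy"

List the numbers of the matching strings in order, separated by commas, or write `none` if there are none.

none

1 → no match
2 → no match
3 → no match
4 → no match
5 → no match
6 → no match
7 → no match
8 → no match
9 → no match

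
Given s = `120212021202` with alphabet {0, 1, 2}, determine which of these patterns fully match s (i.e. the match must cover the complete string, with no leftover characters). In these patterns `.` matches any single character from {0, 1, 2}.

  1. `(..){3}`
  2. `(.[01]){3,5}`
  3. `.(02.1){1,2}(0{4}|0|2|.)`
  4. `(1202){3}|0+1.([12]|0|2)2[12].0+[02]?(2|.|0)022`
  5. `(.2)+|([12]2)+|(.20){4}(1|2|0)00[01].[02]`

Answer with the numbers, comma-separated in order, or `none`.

1 → no match
2 → no match
3 → no match
4 → match
5 → match

4, 5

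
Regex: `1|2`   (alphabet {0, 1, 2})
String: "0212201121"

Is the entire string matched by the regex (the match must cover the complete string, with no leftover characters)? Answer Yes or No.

No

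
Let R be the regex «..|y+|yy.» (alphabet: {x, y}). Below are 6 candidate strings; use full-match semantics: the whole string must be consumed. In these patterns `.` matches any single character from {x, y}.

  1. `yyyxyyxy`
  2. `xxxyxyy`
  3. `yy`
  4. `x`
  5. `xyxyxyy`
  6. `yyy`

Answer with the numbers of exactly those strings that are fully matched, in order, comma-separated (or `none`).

1 → no match
2 → no match
3 → match
4 → no match
5 → no match
6 → match

3, 6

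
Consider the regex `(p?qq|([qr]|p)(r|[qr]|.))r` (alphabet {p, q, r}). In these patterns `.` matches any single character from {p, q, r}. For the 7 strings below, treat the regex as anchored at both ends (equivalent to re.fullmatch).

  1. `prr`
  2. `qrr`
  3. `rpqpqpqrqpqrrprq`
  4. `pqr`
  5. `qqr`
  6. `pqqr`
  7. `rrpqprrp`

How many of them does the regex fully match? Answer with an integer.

1 → match
2 → match
3 → no match — must end with `r`
4 → match
5 → match
6 → match
7 → no match — must end with `r`
Total matched: 5

5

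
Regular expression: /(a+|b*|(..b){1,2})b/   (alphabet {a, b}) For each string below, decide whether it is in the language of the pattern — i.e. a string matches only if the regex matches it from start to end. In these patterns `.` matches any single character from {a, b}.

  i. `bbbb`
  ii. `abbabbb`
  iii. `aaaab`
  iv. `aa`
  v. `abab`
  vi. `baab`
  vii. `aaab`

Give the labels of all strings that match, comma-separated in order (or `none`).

i, ii, iii, vii

i → match
ii → match
iii → match
iv → no match — must end with `b`
v → no match
vi → no match
vii → match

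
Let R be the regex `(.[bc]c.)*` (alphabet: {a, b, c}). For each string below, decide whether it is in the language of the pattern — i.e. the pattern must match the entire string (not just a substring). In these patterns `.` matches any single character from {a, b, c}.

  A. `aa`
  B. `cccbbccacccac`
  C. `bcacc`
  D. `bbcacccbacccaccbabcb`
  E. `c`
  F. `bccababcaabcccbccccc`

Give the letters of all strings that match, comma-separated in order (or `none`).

D

A → no match
B → no match
C → no match
D → match
E → no match
F → no match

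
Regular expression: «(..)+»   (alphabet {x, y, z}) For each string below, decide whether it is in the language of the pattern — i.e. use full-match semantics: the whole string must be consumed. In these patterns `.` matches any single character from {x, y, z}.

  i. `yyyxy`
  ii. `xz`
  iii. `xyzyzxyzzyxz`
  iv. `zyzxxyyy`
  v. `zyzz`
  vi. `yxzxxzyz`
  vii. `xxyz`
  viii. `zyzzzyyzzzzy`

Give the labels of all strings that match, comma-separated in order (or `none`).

i → no match
ii → match
iii → match
iv → match
v → match
vi → match
vii → match
viii → match

ii, iii, iv, v, vi, vii, viii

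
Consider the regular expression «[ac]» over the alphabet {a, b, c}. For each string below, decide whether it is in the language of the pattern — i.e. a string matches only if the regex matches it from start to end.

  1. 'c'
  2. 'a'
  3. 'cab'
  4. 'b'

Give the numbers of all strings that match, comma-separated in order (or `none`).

1, 2

1 → match
2 → match
3 → no match
4 → no match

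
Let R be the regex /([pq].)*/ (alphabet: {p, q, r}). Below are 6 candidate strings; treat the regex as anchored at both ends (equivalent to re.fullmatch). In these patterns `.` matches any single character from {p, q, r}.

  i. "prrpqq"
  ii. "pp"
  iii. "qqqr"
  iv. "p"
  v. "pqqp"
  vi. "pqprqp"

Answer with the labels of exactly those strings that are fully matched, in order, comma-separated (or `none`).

ii, iii, v, vi

i → no match
ii → match
iii → match
iv → no match
v → match
vi → match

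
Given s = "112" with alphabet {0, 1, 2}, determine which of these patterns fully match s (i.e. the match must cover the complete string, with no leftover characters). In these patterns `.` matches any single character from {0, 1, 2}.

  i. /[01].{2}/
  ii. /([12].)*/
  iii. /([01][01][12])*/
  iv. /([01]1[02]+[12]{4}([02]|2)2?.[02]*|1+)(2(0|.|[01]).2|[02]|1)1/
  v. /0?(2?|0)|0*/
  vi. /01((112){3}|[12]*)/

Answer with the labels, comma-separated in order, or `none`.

i → match
ii → no match
iii → match
iv → no match — must end with "1"
v → no match
vi → no match — must start with "01"

i, iii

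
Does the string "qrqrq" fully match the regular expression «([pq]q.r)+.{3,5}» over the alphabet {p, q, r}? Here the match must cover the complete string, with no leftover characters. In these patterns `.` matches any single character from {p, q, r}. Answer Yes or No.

No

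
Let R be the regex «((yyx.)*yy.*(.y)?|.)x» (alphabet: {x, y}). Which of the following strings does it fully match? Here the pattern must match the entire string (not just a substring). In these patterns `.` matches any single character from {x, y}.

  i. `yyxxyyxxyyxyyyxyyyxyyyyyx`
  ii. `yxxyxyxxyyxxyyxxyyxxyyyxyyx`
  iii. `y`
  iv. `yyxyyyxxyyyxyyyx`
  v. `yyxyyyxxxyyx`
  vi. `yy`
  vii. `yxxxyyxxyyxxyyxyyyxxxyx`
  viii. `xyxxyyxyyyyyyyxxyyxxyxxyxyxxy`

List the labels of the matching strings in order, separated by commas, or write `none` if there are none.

i → match
ii → no match
iii → no match — must end with `x`
iv → match
v → match
vi → no match — must end with `x`
vii → no match
viii → no match — must end with `x`

i, iv, v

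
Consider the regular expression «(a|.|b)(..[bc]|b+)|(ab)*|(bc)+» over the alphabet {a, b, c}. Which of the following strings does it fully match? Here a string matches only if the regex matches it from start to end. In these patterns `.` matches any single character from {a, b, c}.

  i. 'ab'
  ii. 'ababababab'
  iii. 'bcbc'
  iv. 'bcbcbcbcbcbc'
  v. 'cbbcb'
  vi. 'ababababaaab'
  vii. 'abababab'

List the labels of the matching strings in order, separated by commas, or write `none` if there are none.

i, ii, iii, iv, vii

i. 'ab' → match
ii. 'ababababab' → match
iii. 'bcbc' → match
iv. 'bcbcbcbcbcbc' → match
v. 'cbbcb' → no match
vi. 'ababababaaab' → no match
vii. 'abababab' → match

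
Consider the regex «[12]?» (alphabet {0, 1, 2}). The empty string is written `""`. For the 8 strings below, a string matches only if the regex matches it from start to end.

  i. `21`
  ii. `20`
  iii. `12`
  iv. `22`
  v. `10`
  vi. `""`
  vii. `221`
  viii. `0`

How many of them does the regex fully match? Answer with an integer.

i → no match
ii → no match
iii → no match
iv → no match
v → no match
vi → match
vii → no match
viii → no match
Total matched: 1

1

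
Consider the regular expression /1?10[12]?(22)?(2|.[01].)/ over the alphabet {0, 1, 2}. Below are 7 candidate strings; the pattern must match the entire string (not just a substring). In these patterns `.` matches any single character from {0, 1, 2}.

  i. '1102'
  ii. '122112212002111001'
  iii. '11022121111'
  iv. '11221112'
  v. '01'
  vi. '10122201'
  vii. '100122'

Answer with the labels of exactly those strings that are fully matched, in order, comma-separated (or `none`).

i → match
ii → no match
iii → no match
iv → no match
v → no match
vi → match
vii → no match

i, vi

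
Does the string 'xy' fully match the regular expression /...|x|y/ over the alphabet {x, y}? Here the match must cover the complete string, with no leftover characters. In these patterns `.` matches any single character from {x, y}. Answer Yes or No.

No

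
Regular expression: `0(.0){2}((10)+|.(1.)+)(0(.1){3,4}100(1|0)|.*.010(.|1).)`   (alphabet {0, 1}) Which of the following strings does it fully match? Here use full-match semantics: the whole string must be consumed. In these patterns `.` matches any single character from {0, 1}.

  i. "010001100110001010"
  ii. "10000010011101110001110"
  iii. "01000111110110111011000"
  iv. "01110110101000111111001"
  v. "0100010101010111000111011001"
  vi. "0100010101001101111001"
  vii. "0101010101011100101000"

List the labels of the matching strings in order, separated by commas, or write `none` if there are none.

i → match
ii → no match — must start with "0"
iii → match
iv → no match
v → no match
vi → match
vii → match

i, iii, vi, vii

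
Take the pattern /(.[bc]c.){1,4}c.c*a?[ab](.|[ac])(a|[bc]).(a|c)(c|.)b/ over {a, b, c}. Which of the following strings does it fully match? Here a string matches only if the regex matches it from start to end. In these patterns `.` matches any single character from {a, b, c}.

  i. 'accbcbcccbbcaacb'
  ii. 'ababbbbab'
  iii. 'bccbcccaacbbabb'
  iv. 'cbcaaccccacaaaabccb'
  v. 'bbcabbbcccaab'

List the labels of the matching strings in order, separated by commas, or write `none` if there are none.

i, iii, iv

i → match
ii → no match
iii → match
iv → match
v → no match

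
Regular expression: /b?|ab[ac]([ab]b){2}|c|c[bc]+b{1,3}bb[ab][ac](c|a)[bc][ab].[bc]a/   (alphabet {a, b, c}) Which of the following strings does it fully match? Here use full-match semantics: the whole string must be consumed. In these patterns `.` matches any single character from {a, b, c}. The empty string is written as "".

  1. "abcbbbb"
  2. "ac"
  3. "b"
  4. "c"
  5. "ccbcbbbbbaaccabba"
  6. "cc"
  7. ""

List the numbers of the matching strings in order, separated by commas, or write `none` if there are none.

1 → match
2 → no match
3 → match
4 → match
5 → match
6 → no match
7 → match

1, 3, 4, 5, 7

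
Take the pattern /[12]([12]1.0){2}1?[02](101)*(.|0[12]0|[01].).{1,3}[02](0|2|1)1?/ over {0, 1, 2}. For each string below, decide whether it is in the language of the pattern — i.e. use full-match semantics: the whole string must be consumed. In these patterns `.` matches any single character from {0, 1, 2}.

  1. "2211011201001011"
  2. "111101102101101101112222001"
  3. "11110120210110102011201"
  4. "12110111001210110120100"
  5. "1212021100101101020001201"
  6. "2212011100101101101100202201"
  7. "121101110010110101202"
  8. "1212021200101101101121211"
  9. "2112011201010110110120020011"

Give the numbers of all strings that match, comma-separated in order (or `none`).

1 → match
2 → no match
3 → no match
4 → no match
5 → match
6 → no match
7 → match
8 → match
9 → no match

1, 5, 7, 8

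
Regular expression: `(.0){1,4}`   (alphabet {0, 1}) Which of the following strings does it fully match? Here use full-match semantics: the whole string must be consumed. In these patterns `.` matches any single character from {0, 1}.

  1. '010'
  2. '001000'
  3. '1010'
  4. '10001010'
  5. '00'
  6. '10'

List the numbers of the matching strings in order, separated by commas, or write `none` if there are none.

2, 3, 4, 5, 6

1 → no match
2 → match
3 → match
4 → match
5 → match
6 → match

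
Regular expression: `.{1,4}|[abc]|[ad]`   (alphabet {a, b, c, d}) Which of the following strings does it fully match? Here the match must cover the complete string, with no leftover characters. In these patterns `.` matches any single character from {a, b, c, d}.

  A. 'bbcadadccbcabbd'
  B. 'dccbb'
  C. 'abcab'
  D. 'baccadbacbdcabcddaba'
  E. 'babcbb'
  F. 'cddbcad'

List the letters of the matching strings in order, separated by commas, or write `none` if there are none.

A → no match
B. 'dccbb' → no match
C. 'abcab' → no match
D → no match
E. 'babcbb' → no match
F. 'cddbcad' → no match

none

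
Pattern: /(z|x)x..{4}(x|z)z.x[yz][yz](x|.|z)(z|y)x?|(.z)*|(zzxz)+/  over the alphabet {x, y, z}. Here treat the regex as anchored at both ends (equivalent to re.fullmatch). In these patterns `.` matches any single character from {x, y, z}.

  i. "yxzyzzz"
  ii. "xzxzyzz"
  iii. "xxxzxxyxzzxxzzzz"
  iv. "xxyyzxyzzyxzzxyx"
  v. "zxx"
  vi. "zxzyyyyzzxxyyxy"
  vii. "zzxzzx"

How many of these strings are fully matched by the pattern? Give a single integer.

i → no match
ii → no match
iii → no match
iv → match
v → no match
vi → match
vii → no match
Total matched: 2

2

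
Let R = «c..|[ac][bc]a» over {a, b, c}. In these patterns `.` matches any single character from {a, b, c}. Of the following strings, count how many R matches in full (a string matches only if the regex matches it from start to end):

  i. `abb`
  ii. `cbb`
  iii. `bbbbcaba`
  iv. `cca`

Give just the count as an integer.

2

i → no match
ii → match
iii → no match
iv → match
Total matched: 2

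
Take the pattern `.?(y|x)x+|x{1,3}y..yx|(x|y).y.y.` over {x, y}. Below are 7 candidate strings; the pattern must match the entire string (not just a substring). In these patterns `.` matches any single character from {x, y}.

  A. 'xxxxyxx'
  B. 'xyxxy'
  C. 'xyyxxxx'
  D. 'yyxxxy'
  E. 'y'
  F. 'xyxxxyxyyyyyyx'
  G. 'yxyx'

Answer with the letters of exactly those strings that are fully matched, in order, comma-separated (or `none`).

A. 'xxxxyxx' → no match
B. 'xyxxy' → no match
C. 'xyyxxxx' → no match
D. 'yyxxxy' → no match
E. 'y' → no match
F → no match
G. 'yxyx' → no match

none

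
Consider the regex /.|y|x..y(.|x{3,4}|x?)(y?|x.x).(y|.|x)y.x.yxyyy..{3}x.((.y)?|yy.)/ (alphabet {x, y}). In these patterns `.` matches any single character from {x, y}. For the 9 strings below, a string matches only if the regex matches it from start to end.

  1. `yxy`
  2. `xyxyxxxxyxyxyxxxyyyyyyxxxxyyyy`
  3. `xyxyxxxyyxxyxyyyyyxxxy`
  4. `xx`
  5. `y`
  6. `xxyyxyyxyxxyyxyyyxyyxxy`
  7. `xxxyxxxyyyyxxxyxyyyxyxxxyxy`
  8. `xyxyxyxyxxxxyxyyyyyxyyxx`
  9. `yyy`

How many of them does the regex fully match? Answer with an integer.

1 → no match
2 → no match
3 → match
4 → no match
5 → match
6 → match
7 → match
8 → no match
9 → no match
Total matched: 4

4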